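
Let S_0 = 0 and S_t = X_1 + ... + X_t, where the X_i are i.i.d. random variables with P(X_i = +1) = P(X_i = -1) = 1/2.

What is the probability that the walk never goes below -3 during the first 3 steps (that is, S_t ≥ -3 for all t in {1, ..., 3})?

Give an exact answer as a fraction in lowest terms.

Answer: 1

Derivation:
Let f(t,s) = #length-t paths at position s with S_1..S_t all ≥ -3.
f(t,s) = f(t-1,s-1) + f(t-1,s+1) for s ≥ -3; f(t,s) = 0 for s < -3.
t=0: f(0,0)=1
t=1: f(1,-1)=1 f(1,1)=1
t=2: f(2,-2)=1 f(2,0)=2 f(2,2)=1
t=3: f(3,-3)=1 f(3,-1)=3 f(3,1)=3 f(3,3)=1
Σ_s f(3,s) = 8
P = 8/8 = 1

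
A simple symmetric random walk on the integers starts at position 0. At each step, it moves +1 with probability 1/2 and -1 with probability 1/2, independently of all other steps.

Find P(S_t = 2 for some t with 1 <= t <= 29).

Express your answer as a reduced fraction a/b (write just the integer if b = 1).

Count via complement. Let g(t,s) = #length-t paths at position s with S_1..S_t all ≠ 2.
g(t,s) = g(t-1,s-1) + g(t-1,s+1) for s ≠ 2; g(t,2) = 0.
t=0: g(0,0)=1
t=1: g(1,-1)=1 g(1,1)=1
t=2: g(2,-2)=1 g(2,0)=2
t=3: g(3,-3)=1 g(3,-1)=3 g(3,1)=2
t=4: g(4,-4)=1 g(4,-2)=4 g(4,0)=5
t=5: g(5,-5)=1 g(5,-3)=5 g(5,-1)=9 g(5,1)=5
t=6: g(6,-6)=1 g(6,-4)=6 g(6,-2)=14 g(6,0)=14
t=7: g(7,-7)=1 g(7,-5)=7 g(7,-3)=20 g(7,-1)=28 g(7,1)=14
t=8: g(8,-8)=1 g(8,-6)=8 g(8,-4)=27 g(8,-2)=48 g(8,0)=42
t=9: g(9,-9)=1 g(9,-7)=9 g(9,-5)=35 g(9,-3)=75 g(9,-1)=90 g(9,1)=42
t=10: g(10,-10)=1 g(10,-8)=10 g(10,-6)=44 g(10,-4)=110 g(10,-2)=165 g(10,0)=132
t=11: g(11,-11)=1 g(11,-9)=11 g(11,-7)=54 g(11,-5)=154 g(11,-3)=275 g(11,-1)=297 g(11,1)=132
t=12: g(12,-12)=1 g(12,-10)=12 g(12,-8)=65 g(12,-6)=208 g(12,-4)=429 g(12,-2)=572 g(12,0)=429
t=13: g(13,-13)=1 g(13,-11)=13 g(13,-9)=77 g(13,-7)=273 g(13,-5)=637 g(13,-3)=1001 g(13,-1)=1001 g(13,1)=429
t=14: g(14,-14)=1 g(14,-12)=14 g(14,-10)=90 g(14,-8)=350 g(14,-6)=910 g(14,-4)=1638 g(14,-2)=2002 g(14,0)=1430
t=15: g(15,-15)=1 g(15,-13)=15 g(15,-11)=104 g(15,-9)=440 g(15,-7)=1260 g(15,-5)=2548 g(15,-3)=3640 g(15,-1)=3432 g(15,1)=1430
t=16: g(16,-16)=1 g(16,-14)=16 g(16,-12)=119 g(16,-10)=544 g(16,-8)=1700 g(16,-6)=3808 g(16,-4)=6188 g(16,-2)=7072 g(16,0)=4862
t=17: g(17,-17)=1 g(17,-15)=17 g(17,-13)=135 g(17,-11)=663 g(17,-9)=2244 g(17,-7)=5508 g(17,-5)=9996 g(17,-3)=13260 g(17,-1)=11934 g(17,1)=4862
t=18: g(18,-18)=1 g(18,-16)=18 g(18,-14)=152 g(18,-12)=798 g(18,-10)=2907 g(18,-8)=7752 g(18,-6)=15504 g(18,-4)=23256 g(18,-2)=25194 g(18,0)=16796
t=19: g(19,-19)=1 g(19,-17)=19 g(19,-15)=170 g(19,-13)=950 g(19,-11)=3705 g(19,-9)=10659 g(19,-7)=23256 g(19,-5)=38760 g(19,-3)=48450 g(19,-1)=41990 g(19,1)=16796
t=20: g(20,-20)=1 g(20,-18)=20 g(20,-16)=189 g(20,-14)=1120 g(20,-12)=4655 g(20,-10)=14364 g(20,-8)=33915 g(20,-6)=62016 g(20,-4)=87210 g(20,-2)=90440 g(20,0)=58786
t=21: g(21,-21)=1 g(21,-19)=21 g(21,-17)=209 g(21,-15)=1309 g(21,-13)=5775 g(21,-11)=19019 g(21,-9)=48279 g(21,-7)=95931 g(21,-5)=149226 g(21,-3)=177650 g(21,-1)=149226 g(21,1)=58786
t=22: g(22,-22)=1 g(22,-20)=22 g(22,-18)=230 g(22,-16)=1518 g(22,-14)=7084 g(22,-12)=24794 g(22,-10)=67298 g(22,-8)=144210 g(22,-6)=245157 g(22,-4)=326876 g(22,-2)=326876 g(22,0)=208012
t=23: g(23,-23)=1 g(23,-21)=23 g(23,-19)=252 g(23,-17)=1748 g(23,-15)=8602 g(23,-13)=31878 g(23,-11)=92092 g(23,-9)=211508 g(23,-7)=389367 g(23,-5)=572033 g(23,-3)=653752 g(23,-1)=534888 g(23,1)=208012
t=24: g(24,-24)=1 g(24,-22)=24 g(24,-20)=275 g(24,-18)=2000 g(24,-16)=10350 g(24,-14)=40480 g(24,-12)=123970 g(24,-10)=303600 g(24,-8)=600875 g(24,-6)=961400 g(24,-4)=1225785 g(24,-2)=1188640 g(24,0)=742900
t=25: g(25,-25)=1 g(25,-23)=25 g(25,-21)=299 g(25,-19)=2275 g(25,-17)=12350 g(25,-15)=50830 g(25,-13)=164450 g(25,-11)=427570 g(25,-9)=904475 g(25,-7)=1562275 g(25,-5)=2187185 g(25,-3)=2414425 g(25,-1)=1931540 g(25,1)=742900
t=26: g(26,-26)=1 g(26,-24)=26 g(26,-22)=324 g(26,-20)=2574 g(26,-18)=14625 g(26,-16)=63180 g(26,-14)=215280 g(26,-12)=592020 g(26,-10)=1332045 g(26,-8)=2466750 g(26,-6)=3749460 g(26,-4)=4601610 g(26,-2)=4345965 g(26,0)=2674440
t=27: g(27,-27)=1 g(27,-25)=27 g(27,-23)=350 g(27,-21)=2898 g(27,-19)=17199 g(27,-17)=77805 g(27,-15)=278460 g(27,-13)=807300 g(27,-11)=1924065 g(27,-9)=3798795 g(27,-7)=6216210 g(27,-5)=8351070 g(27,-3)=8947575 g(27,-1)=7020405 g(27,1)=2674440
t=28: g(28,-28)=1 g(28,-26)=28 g(28,-24)=377 g(28,-22)=3248 g(28,-20)=20097 g(28,-18)=95004 g(28,-16)=356265 g(28,-14)=1085760 g(28,-12)=2731365 g(28,-10)=5722860 g(28,-8)=10015005 g(28,-6)=14567280 g(28,-4)=17298645 g(28,-2)=15967980 g(28,0)=9694845
t=29: g(29,-29)=1 g(29,-27)=29 g(29,-25)=405 g(29,-23)=3625 g(29,-21)=23345 g(29,-19)=115101 g(29,-17)=451269 g(29,-15)=1442025 g(29,-13)=3817125 g(29,-11)=8454225 g(29,-9)=15737865 g(29,-7)=24582285 g(29,-5)=31865925 g(29,-3)=33266625 g(29,-1)=25662825 g(29,1)=9694845
Paths never hitting 2: Σ_s g(29,s) = 155117520
Paths hitting 2: 2^29 - 155117520 = 381753392
P = 381753392/536870912 = 23859587/33554432

Answer: 23859587/33554432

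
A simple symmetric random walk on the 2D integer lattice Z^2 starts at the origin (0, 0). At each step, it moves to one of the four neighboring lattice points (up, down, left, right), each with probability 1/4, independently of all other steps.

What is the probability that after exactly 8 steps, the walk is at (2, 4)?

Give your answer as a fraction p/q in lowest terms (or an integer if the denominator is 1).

Let h be the number of horizontal steps (so 8-h are vertical). To end at (2,4) need (h+2)/2 right-steps and ((8-h)+4)/2 up-steps.
Sum over h with 2 ≤ h ≤ 4, h ≡ 0 (mod 2), 8-h ≡ 0 (mod 2):
h=2: C(8,2)·C(2,2)·C(6,5) = 28·1·6 = 168
h=4: C(8,4)·C(4,3)·C(4,4) = 70·4·1 = 280
Total favorable: 448
Total paths: 4^8 = 65536
P = 448/65536 = 7/1024

Answer: 7/1024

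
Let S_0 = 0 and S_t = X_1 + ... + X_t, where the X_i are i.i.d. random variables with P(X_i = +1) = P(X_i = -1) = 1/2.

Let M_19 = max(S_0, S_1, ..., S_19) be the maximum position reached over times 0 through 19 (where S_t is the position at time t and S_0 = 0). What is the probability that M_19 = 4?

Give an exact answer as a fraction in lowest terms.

Answer: 12597/131072

Derivation:
Let M_19 = max(S_0,...,S_19). Use the reflection principle: for j ≥ 1, #{paths with M_19 ≥ j} = #{S_19 ≥ j} + #{S_19 ≥ j+1}.
By reflection, #{M_19 ≥ 4} = #{S_19 ≥ 4} + #{S_19 ≥ 5} = 94184 + 94184 = 188368.
#{M_19 ≥ 5} = #{S_19 ≥ 5} + #{S_19 ≥ 6} = 94184 + 43796 = 137980.
#{M_19 = 4} = 188368 - 137980 = 50388.
P(M_19 = 4) = 50388/524288 = 12597/131072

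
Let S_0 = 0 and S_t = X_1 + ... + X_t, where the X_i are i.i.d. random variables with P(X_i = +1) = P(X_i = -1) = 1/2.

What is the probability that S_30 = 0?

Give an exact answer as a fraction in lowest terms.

To return to 0 after 30 steps: need exactly 15 steps of +1 and 15 of -1.
Favorable paths: C(30,15) = 155117520
Total paths: 2^30 = 1073741824
P = 155117520/1073741824 = 9694845/67108864

Answer: 9694845/67108864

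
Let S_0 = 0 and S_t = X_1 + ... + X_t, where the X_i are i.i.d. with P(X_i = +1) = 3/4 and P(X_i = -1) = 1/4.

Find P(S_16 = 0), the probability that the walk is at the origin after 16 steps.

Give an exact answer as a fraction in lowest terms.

To be at 0 after 16 steps: need exactly 8 steps of +1 and 8 of -1.
Number of such sequences: C(16,8) = 12870
Each has probability (3/4)^8 · (1/4)^8 = 6561/4294967296
P = 12870 · 6561/4294967296 = 42220035/2147483648

Answer: 42220035/2147483648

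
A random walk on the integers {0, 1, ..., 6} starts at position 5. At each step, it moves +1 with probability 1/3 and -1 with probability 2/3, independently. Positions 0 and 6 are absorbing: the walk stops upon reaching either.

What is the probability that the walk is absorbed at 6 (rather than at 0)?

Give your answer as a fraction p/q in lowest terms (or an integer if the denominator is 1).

Answer: 31/63

Derivation:
Biased walk: p = 1/3, q = 2/3, r = q/p = 2
Gambler's ruin: P(hit 6 before 0 | start at 5) = (1 - r^a)/(1 - r^N)
r^5 = 32; r^6 = 64
P = (1 - 32) / (1 - 64) = -31 / -63 = 31/63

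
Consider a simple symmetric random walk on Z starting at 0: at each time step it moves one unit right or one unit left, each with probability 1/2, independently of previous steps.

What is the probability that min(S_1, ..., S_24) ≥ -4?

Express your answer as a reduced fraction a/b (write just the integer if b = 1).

Answer: 2904739/4194304

Derivation:
Let f(t,s) = #length-t paths at position s with S_1..S_t all ≥ -4.
f(t,s) = f(t-1,s-1) + f(t-1,s+1) for s ≥ -4; f(t,s) = 0 for s < -4.
t=0: f(0,0)=1
t=1: f(1,-1)=1 f(1,1)=1
t=2: f(2,-2)=1 f(2,0)=2 f(2,2)=1
t=3: f(3,-3)=1 f(3,-1)=3 f(3,1)=3 f(3,3)=1
t=4: f(4,-4)=1 f(4,-2)=4 f(4,0)=6 f(4,2)=4 f(4,4)=1
t=5: f(5,-3)=5 f(5,-1)=10 f(5,1)=10 f(5,3)=5 f(5,5)=1
t=6: f(6,-4)=5 f(6,-2)=15 f(6,0)=20 f(6,2)=15 f(6,4)=6 f(6,6)=1
t=7: f(7,-3)=20 f(7,-1)=35 f(7,1)=35 f(7,3)=21 f(7,5)=7 f(7,7)=1
t=8: f(8,-4)=20 f(8,-2)=55 f(8,0)=70 f(8,2)=56 f(8,4)=28 f(8,6)=8 f(8,8)=1
t=9: f(9,-3)=75 f(9,-1)=125 f(9,1)=126 f(9,3)=84 f(9,5)=36 f(9,7)=9 f(9,9)=1
t=10: f(10,-4)=75 f(10,-2)=200 f(10,0)=251 f(10,2)=210 f(10,4)=120 f(10,6)=45 f(10,8)=10 f(10,10)=1
t=11: f(11,-3)=275 f(11,-1)=451 f(11,1)=461 f(11,3)=330 f(11,5)=165 f(11,7)=55 f(11,9)=11 f(11,11)=1
t=12: f(12,-4)=275 f(12,-2)=726 f(12,0)=912 f(12,2)=791 f(12,4)=495 f(12,6)=220 f(12,8)=66 f(12,10)=12 f(12,12)=1
t=13: f(13,-3)=1001 f(13,-1)=1638 f(13,1)=1703 f(13,3)=1286 f(13,5)=715 f(13,7)=286 f(13,9)=78 f(13,11)=13 f(13,13)=1
t=14: f(14,-4)=1001 f(14,-2)=2639 f(14,0)=3341 f(14,2)=2989 f(14,4)=2001 f(14,6)=1001 f(14,8)=364 f(14,10)=91 f(14,12)=14 f(14,14)=1
t=15: f(15,-3)=3640 f(15,-1)=5980 f(15,1)=6330 f(15,3)=4990 f(15,5)=3002 f(15,7)=1365 f(15,9)=455 f(15,11)=105 f(15,13)=15 f(15,15)=1
t=16: f(16,-4)=3640 f(16,-2)=9620 f(16,0)=12310 f(16,2)=11320 f(16,4)=7992 f(16,6)=4367 f(16,8)=1820 f(16,10)=560 f(16,12)=120 f(16,14)=16 f(16,16)=1
t=17: f(17,-3)=13260 f(17,-1)=21930 f(17,1)=23630 f(17,3)=19312 f(17,5)=12359 f(17,7)=6187 f(17,9)=2380 f(17,11)=680 f(17,13)=136 f(17,15)=17 f(17,17)=1
t=18: f(18,-4)=13260 f(18,-2)=35190 f(18,0)=45560 f(18,2)=42942 f(18,4)=31671 f(18,6)=18546 f(18,8)=8567 f(18,10)=3060 f(18,12)=816 f(18,14)=153 f(18,16)=18 f(18,18)=1
t=19: f(19,-3)=48450 f(19,-1)=80750 f(19,1)=88502 f(19,3)=74613 f(19,5)=50217 f(19,7)=27113 f(19,9)=11627 f(19,11)=3876 f(19,13)=969 f(19,15)=171 f(19,17)=19 f(19,19)=1
t=20: f(20,-4)=48450 f(20,-2)=129200 f(20,0)=169252 f(20,2)=163115 f(20,4)=124830 f(20,6)=77330 f(20,8)=38740 f(20,10)=15503 f(20,12)=4845 f(20,14)=1140 f(20,16)=190 f(20,18)=20 f(20,20)=1
t=21: f(21,-3)=177650 f(21,-1)=298452 f(21,1)=332367 f(21,3)=287945 f(21,5)=202160 f(21,7)=116070 f(21,9)=54243 f(21,11)=20348 f(21,13)=5985 f(21,15)=1330 f(21,17)=210 f(21,19)=21 f(21,21)=1
t=22: f(22,-4)=177650 f(22,-2)=476102 f(22,0)=630819 f(22,2)=620312 f(22,4)=490105 f(22,6)=318230 f(22,8)=170313 f(22,10)=74591 f(22,12)=26333 f(22,14)=7315 f(22,16)=1540 f(22,18)=231 f(22,20)=22 f(22,22)=1
t=23: f(23,-3)=653752 f(23,-1)=1106921 f(23,1)=1251131 f(23,3)=1110417 f(23,5)=808335 f(23,7)=488543 f(23,9)=244904 f(23,11)=100924 f(23,13)=33648 f(23,15)=8855 f(23,17)=1771 f(23,19)=253 f(23,21)=23 f(23,23)=1
t=24: f(24,-4)=653752 f(24,-2)=1760673 f(24,0)=2358052 f(24,2)=2361548 f(24,4)=1918752 f(24,6)=1296878 f(24,8)=733447 f(24,10)=345828 f(24,12)=134572 f(24,14)=42503 f(24,16)=10626 f(24,18)=2024 f(24,20)=276 f(24,22)=24 f(24,24)=1
Σ_s f(24,s) = 11618956
P = 11618956/16777216 = 2904739/4194304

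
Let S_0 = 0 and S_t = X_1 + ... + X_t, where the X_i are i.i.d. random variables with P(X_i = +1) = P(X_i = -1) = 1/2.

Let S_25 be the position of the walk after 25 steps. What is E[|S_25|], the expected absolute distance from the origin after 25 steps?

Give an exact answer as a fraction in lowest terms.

Answer: 16900975/4194304

Derivation:
S_25 takes values m ≡ 1 (mod 2) with |m| ≤ 25; P(S_25=m) = C(25,(25+m)/2)/2^25.
Total paths: 2^25 = 33554432
Distribution: P(S=-25)=1/33554432, P(S=-23)=25/33554432, P(S=-21)=300/33554432, P(S=-19)=2300/33554432, P(S=-17)=12650/33554432, P(S=-15)=53130/33554432, P(S=-13)=177100/33554432, P(S=-11)=480700/33554432, P(S=-9)=1081575/33554432, P(S=-7)=2042975/33554432, P(S=-5)=3268760/33554432, P(S=-3)=4457400/33554432, P(S=-1)=5200300/33554432, P(S=1)=5200300/33554432, P(S=3)=4457400/33554432, P(S=5)=3268760/33554432, P(S=7)=2042975/33554432, P(S=9)=1081575/33554432, P(S=11)=480700/33554432, P(S=13)=177100/33554432, P(S=15)=53130/33554432, P(S=17)=12650/33554432, P(S=19)=2300/33554432, P(S=21)=300/33554432, P(S=23)=25/33554432, P(S=25)=1/33554432
E[|S_25|] = Σ_m |m|·P(S_25=m) = 135207800/33554432 = 16900975/4194304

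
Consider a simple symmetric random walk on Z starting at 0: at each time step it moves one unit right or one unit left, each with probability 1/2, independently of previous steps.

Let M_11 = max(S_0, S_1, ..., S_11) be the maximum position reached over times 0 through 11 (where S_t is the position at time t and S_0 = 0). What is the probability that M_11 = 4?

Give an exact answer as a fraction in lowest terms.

Let M_11 = max(S_0,...,S_11). Use the reflection principle: for j ≥ 1, #{paths with M_11 ≥ j} = #{S_11 ≥ j} + #{S_11 ≥ j+1}.
By reflection, #{M_11 ≥ 4} = #{S_11 ≥ 4} + #{S_11 ≥ 5} = 232 + 232 = 464.
#{M_11 ≥ 5} = #{S_11 ≥ 5} + #{S_11 ≥ 6} = 232 + 67 = 299.
#{M_11 = 4} = 464 - 299 = 165.
P(M_11 = 4) = 165/2048 = 165/2048

Answer: 165/2048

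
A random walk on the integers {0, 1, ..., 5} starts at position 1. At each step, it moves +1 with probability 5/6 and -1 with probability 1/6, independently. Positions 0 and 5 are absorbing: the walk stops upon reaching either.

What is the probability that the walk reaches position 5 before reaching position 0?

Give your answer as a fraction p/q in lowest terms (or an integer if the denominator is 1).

Answer: 625/781

Derivation:
Biased walk: p = 5/6, q = 1/6, r = q/p = 1/5
Gambler's ruin: P(hit 5 before 0 | start at 1) = (1 - r^a)/(1 - r^N)
r^1 = 1/5; r^5 = 1/3125
P = (1 - 1/5) / (1 - 1/3125) = 4/5 / 3124/3125 = 625/781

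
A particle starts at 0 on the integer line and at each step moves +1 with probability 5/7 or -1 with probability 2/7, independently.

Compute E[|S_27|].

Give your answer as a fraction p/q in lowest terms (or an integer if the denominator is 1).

Answer: 15564213759455858714769/1341068619663964900807

Derivation:
S_27 takes values m ≡ 1 (mod 2) with |m| ≤ 27; P(S_27=m) = C(27,(27+m)/2) · (5/7)^((27+m)/2) · (2/7)^((27-m)/2).
Distribution: P(S=-27)=134217728/65712362363534280139543, P(S=-25)=9059696640/65712362363534280139543, P(S=-23)=294440140800/65712362363534280139543, P(S=-21)=6134169600000/65712362363534280139543, P(S=-19)=92012544000000/65712362363534280139543, P(S=-17)=1058144256000000/65712362363534280139543, P(S=-15)=9699655680000000/65712362363534280139543, P(S=-13)=72747417600000000/65712362363534280139543, P(S=-11)=454671360000000000/65712362363534280139543, P(S=-9)=2399654400000000000/65712362363534280139543, P(S=-7)=10798444800000000000/65712362363534280139543, P(S=-5)=41721264000000000000/65712362363534280139543, P(S=-3)=139070880000000000000/65712362363534280139543, P(S=-1)=401166000000000000000/65712362363534280139543, P(S=1)=1002915000000000000000/65712362363534280139543, P(S=3)=2172982500000000000000/65712362363534280139543, P(S=5)=4074342187500000000000/65712362363534280139543, P(S=7)=6590847656250000000000/65712362363534280139543, P(S=9)=9153955078125000000000/65712362363534280139543, P(S=11)=10840209960937500000000/65712362363534280139543, P(S=13)=10840209960937500000000/65712362363534280139543, P(S=15)=9033508300781250000000/65712362363534280139543, P(S=17)=6159210205078125000000/65712362363534280139543, P(S=19)=3347396850585937500000/65712362363534280139543, P(S=21)=1394748687744140625000/65712362363534280139543, P(S=23)=418424606323242187500/65712362363534280139543, P(S=25)=80466270446777343750/65712362363534280139543, P(S=27)=7450580596923828125/65712362363534280139543
E[|S_27|] = Σ_m |m|·P(S_27=m) = 15564213759455858714769/1341068619663964900807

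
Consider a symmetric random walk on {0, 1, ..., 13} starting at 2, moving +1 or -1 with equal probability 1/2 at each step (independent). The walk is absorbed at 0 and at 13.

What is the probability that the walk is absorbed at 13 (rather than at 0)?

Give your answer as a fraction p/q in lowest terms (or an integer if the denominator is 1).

Answer: 2/13

Derivation:
Symmetric walk (p = 1/2): the harmonic-function argument gives P(hit 13 before 0 | start at 2) = a/N.
P = 2/13 = 2/13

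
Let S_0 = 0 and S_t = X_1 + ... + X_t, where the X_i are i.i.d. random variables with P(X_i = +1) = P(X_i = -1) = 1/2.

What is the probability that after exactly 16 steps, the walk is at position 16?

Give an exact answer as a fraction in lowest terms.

Answer: 1/65536

Derivation:
To reach position 16 after 16 steps: need 16 steps of +1 and 0 of -1.
Favorable paths: C(16,16) = 1
Total paths: 2^16 = 65536
P = 1/65536 = 1/65536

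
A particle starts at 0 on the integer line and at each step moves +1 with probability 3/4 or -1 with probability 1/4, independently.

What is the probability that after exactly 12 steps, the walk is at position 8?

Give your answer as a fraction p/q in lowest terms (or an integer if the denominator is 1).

Answer: 1948617/8388608

Derivation:
To reach position 8 after 12 steps: need 10 steps of +1 and 2 steps of -1.
Number of such sequences: C(12,10) = 66
Each has probability (3/4)^10 · (1/4)^2 = 59049/16777216
P = 66 · 59049/16777216 = 1948617/8388608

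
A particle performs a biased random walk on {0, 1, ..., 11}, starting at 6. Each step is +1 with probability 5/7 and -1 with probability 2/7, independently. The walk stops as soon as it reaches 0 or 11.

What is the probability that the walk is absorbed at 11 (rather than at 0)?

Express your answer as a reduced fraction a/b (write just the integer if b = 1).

Answer: 16209375/16275359

Derivation:
Biased walk: p = 5/7, q = 2/7, r = q/p = 2/5
Gambler's ruin: P(hit 11 before 0 | start at 6) = (1 - r^a)/(1 - r^N)
r^6 = 64/15625; r^11 = 2048/48828125
P = (1 - 64/15625) / (1 - 2048/48828125) = 15561/15625 / 48826077/48828125 = 16209375/16275359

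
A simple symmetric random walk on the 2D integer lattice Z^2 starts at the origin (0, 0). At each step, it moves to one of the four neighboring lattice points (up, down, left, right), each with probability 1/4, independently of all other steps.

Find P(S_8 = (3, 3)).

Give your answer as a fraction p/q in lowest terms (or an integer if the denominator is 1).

Answer: 35/4096

Derivation:
Let h be the number of horizontal steps (so 8-h are vertical). To end at (3,3) need (h+3)/2 right-steps and ((8-h)+3)/2 up-steps.
Sum over h with 3 ≤ h ≤ 5, h ≡ 1 (mod 2), 8-h ≡ 1 (mod 2):
h=3: C(8,3)·C(3,3)·C(5,4) = 56·1·5 = 280
h=5: C(8,5)·C(5,4)·C(3,3) = 56·5·1 = 280
Total favorable: 560
Total paths: 4^8 = 65536
P = 560/65536 = 35/4096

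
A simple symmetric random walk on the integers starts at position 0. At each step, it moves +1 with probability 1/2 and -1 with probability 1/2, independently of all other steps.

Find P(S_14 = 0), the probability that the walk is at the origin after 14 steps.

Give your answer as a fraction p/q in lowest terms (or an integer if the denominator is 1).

Answer: 429/2048

Derivation:
To return to 0 after 14 steps: need exactly 7 steps of +1 and 7 of -1.
Favorable paths: C(14,7) = 3432
Total paths: 2^14 = 16384
P = 3432/16384 = 429/2048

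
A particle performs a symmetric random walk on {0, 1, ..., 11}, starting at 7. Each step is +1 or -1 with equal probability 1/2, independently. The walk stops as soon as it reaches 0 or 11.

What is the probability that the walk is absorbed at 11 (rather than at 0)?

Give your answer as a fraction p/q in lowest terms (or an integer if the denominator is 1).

Answer: 7/11

Derivation:
Symmetric walk (p = 1/2): the harmonic-function argument gives P(hit 11 before 0 | start at 7) = a/N.
P = 7/11 = 7/11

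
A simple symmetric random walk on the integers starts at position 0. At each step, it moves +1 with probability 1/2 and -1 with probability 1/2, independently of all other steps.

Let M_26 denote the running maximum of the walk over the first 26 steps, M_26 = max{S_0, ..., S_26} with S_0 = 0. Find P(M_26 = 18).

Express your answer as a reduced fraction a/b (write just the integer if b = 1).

Answer: 7475/33554432

Derivation:
Let M_26 = max(S_0,...,S_26). Use the reflection principle: for j ≥ 1, #{paths with M_26 ≥ j} = #{S_26 ≥ j} + #{S_26 ≥ j+1}.
By reflection, #{M_26 ≥ 18} = #{S_26 ≥ 18} + #{S_26 ≥ 19} = 17902 + 2952 = 20854.
#{M_26 ≥ 19} = #{S_26 ≥ 19} + #{S_26 ≥ 20} = 2952 + 2952 = 5904.
#{M_26 = 18} = 20854 - 5904 = 14950.
P(M_26 = 18) = 14950/67108864 = 7475/33554432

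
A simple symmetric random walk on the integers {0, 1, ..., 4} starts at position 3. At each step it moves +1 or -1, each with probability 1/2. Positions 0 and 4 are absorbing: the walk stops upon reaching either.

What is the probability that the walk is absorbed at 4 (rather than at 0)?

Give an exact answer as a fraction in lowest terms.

Answer: 3/4

Derivation:
Symmetric walk (p = 1/2): the harmonic-function argument gives P(hit 4 before 0 | start at 3) = a/N.
P = 3/4 = 3/4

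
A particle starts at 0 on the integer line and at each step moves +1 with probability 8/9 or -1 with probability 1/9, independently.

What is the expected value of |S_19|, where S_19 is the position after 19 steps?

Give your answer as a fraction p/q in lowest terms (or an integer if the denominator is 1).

S_19 takes values m ≡ 1 (mod 2) with |m| ≤ 19; P(S_19=m) = C(19,(19+m)/2) · (8/9)^((19+m)/2) · (1/9)^((19-m)/2).
Distribution: P(S=-19)=1/1350851717672992089, P(S=-17)=152/1350851717672992089, P(S=-15)=1216/150094635296999121, P(S=-13)=165376/450283905890997363, P(S=-11)=5292032/450283905890997363, P(S=-9)=42336256/150094635296999121, P(S=-7)=2370830336/450283905890997363, P(S=-5)=35223764992/450283905890997363, P(S=-3)=140895059968/150094635296999121, P(S=-1)=12398765277184/1350851717672992089, P(S=1)=99190122217472/1350851717672992089, P(S=3)=72138270703616/150094635296999121, P(S=5)=1154212331257856/450283905890997363, P(S=7)=4971991580803072/450283905890997363, P(S=9)=5682276092346368/150094635296999121, P(S=11)=45458208738770944/450283905890997363, P(S=13)=90916417477541888/450283905890997363, P(S=15)=42784196460019712/150094635296999121, P(S=17)=342273571680157696/1350851717672992089, P(S=19)=144115188075855872/1350851717672992089
E[|S_19|] = Σ_m |m|·P(S_19=m) = 2218068895985942227/150094635296999121

Answer: 2218068895985942227/150094635296999121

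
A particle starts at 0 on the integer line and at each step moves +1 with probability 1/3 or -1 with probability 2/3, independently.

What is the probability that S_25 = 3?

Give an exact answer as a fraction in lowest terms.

To reach position 3 after 25 steps: need 14 steps of +1 and 11 steps of -1.
Number of such sequences: C(25,14) = 4457400
Each has probability (1/3)^14 · (2/3)^11 = 2048/847288609443
P = 4457400 · 2048/847288609443 = 3042918400/282429536481

Answer: 3042918400/282429536481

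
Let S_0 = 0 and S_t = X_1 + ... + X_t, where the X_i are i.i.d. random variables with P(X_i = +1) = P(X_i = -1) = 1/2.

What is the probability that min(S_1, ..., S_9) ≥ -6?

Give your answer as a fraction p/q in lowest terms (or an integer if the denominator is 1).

Let f(t,s) = #length-t paths at position s with S_1..S_t all ≥ -6.
f(t,s) = f(t-1,s-1) + f(t-1,s+1) for s ≥ -6; f(t,s) = 0 for s < -6.
t=0: f(0,0)=1
t=1: f(1,-1)=1 f(1,1)=1
t=2: f(2,-2)=1 f(2,0)=2 f(2,2)=1
t=3: f(3,-3)=1 f(3,-1)=3 f(3,1)=3 f(3,3)=1
t=4: f(4,-4)=1 f(4,-2)=4 f(4,0)=6 f(4,2)=4 f(4,4)=1
t=5: f(5,-5)=1 f(5,-3)=5 f(5,-1)=10 f(5,1)=10 f(5,3)=5 f(5,5)=1
t=6: f(6,-6)=1 f(6,-4)=6 f(6,-2)=15 f(6,0)=20 f(6,2)=15 f(6,4)=6 f(6,6)=1
t=7: f(7,-5)=7 f(7,-3)=21 f(7,-1)=35 f(7,1)=35 f(7,3)=21 f(7,5)=7 f(7,7)=1
t=8: f(8,-6)=7 f(8,-4)=28 f(8,-2)=56 f(8,0)=70 f(8,2)=56 f(8,4)=28 f(8,6)=8 f(8,8)=1
t=9: f(9,-5)=35 f(9,-3)=84 f(9,-1)=126 f(9,1)=126 f(9,3)=84 f(9,5)=36 f(9,7)=9 f(9,9)=1
Σ_s f(9,s) = 501
P = 501/512 = 501/512

Answer: 501/512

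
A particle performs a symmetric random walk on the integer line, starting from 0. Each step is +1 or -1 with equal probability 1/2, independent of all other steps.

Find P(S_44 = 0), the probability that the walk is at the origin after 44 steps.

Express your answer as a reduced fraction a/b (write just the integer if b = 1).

To return to 0 after 44 steps: need exactly 22 steps of +1 and 22 of -1.
Favorable paths: C(44,22) = 2104098963720
Total paths: 2^44 = 17592186044416
P = 2104098963720/17592186044416 = 263012370465/2199023255552

Answer: 263012370465/2199023255552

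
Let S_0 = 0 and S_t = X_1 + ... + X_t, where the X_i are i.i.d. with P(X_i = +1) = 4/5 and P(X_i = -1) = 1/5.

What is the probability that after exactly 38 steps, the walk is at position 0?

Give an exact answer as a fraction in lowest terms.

To be at 0 after 38 steps: need exactly 19 steps of +1 and 19 of -1.
Number of such sequences: C(38,19) = 35345263800
Each has probability (4/5)^19 · (1/5)^19 = 274877906944/363797880709171295166015625
P = 35345263800 · 274877906944/363797880709171295166015625 = 388625285349101273088/14551915228366851806640625

Answer: 388625285349101273088/14551915228366851806640625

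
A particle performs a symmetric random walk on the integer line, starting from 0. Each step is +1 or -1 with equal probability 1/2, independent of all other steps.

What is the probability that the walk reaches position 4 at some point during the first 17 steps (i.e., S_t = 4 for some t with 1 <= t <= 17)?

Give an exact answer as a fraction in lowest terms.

Answer: 10889/32768

Derivation:
Count via complement. Let g(t,s) = #length-t paths at position s with S_1..S_t all ≠ 4.
g(t,s) = g(t-1,s-1) + g(t-1,s+1) for s ≠ 4; g(t,4) = 0.
t=0: g(0,0)=1
t=1: g(1,-1)=1 g(1,1)=1
t=2: g(2,-2)=1 g(2,0)=2 g(2,2)=1
t=3: g(3,-3)=1 g(3,-1)=3 g(3,1)=3 g(3,3)=1
t=4: g(4,-4)=1 g(4,-2)=4 g(4,0)=6 g(4,2)=4
t=5: g(5,-5)=1 g(5,-3)=5 g(5,-1)=10 g(5,1)=10 g(5,3)=4
t=6: g(6,-6)=1 g(6,-4)=6 g(6,-2)=15 g(6,0)=20 g(6,2)=14
t=7: g(7,-7)=1 g(7,-5)=7 g(7,-3)=21 g(7,-1)=35 g(7,1)=34 g(7,3)=14
t=8: g(8,-8)=1 g(8,-6)=8 g(8,-4)=28 g(8,-2)=56 g(8,0)=69 g(8,2)=48
t=9: g(9,-9)=1 g(9,-7)=9 g(9,-5)=36 g(9,-3)=84 g(9,-1)=125 g(9,1)=117 g(9,3)=48
t=10: g(10,-10)=1 g(10,-8)=10 g(10,-6)=45 g(10,-4)=120 g(10,-2)=209 g(10,0)=242 g(10,2)=165
t=11: g(11,-11)=1 g(11,-9)=11 g(11,-7)=55 g(11,-5)=165 g(11,-3)=329 g(11,-1)=451 g(11,1)=407 g(11,3)=165
t=12: g(12,-12)=1 g(12,-10)=12 g(12,-8)=66 g(12,-6)=220 g(12,-4)=494 g(12,-2)=780 g(12,0)=858 g(12,2)=572
t=13: g(13,-13)=1 g(13,-11)=13 g(13,-9)=78 g(13,-7)=286 g(13,-5)=714 g(13,-3)=1274 g(13,-1)=1638 g(13,1)=1430 g(13,3)=572
t=14: g(14,-14)=1 g(14,-12)=14 g(14,-10)=91 g(14,-8)=364 g(14,-6)=1000 g(14,-4)=1988 g(14,-2)=2912 g(14,0)=3068 g(14,2)=2002
t=15: g(15,-15)=1 g(15,-13)=15 g(15,-11)=105 g(15,-9)=455 g(15,-7)=1364 g(15,-5)=2988 g(15,-3)=4900 g(15,-1)=5980 g(15,1)=5070 g(15,3)=2002
t=16: g(16,-16)=1 g(16,-14)=16 g(16,-12)=120 g(16,-10)=560 g(16,-8)=1819 g(16,-6)=4352 g(16,-4)=7888 g(16,-2)=10880 g(16,0)=11050 g(16,2)=7072
t=17: g(17,-17)=1 g(17,-15)=17 g(17,-13)=136 g(17,-11)=680 g(17,-9)=2379 g(17,-7)=6171 g(17,-5)=12240 g(17,-3)=18768 g(17,-1)=21930 g(17,1)=18122 g(17,3)=7072
Paths never hitting 4: Σ_s g(17,s) = 87516
Paths hitting 4: 2^17 - 87516 = 43556
P = 43556/131072 = 10889/32768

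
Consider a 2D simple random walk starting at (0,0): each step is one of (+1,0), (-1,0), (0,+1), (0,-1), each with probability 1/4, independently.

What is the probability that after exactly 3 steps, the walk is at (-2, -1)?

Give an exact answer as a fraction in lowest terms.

Answer: 3/64

Derivation:
Let h be the number of horizontal steps (so 3-h are vertical). To end at (-2,-1) need (h-2)/2 right-steps and ((3-h)-1)/2 up-steps.
Sum over h with 2 ≤ h ≤ 2, h ≡ 0 (mod 2), 3-h ≡ 1 (mod 2):
h=2: C(3,2)·C(2,0)·C(1,0) = 3·1·1 = 3
Total favorable: 3
Total paths: 4^3 = 64
P = 3/64 = 3/64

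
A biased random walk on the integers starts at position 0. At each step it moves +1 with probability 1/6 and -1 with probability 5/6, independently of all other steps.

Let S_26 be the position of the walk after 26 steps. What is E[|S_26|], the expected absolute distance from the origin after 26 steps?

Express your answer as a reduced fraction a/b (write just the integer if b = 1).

Answer: 184797696134314362931/10661358011223638016

Derivation:
S_26 takes values m ≡ 0 (mod 2) with |m| ≤ 26; P(S_26=m) = C(26,(26+m)/2) · (1/6)^((26+m)/2) · (5/6)^((26-m)/2).
Distribution: P(S=-26)=1490116119384765625/170581728179578208256, P(S=-24)=3874301910400390625/85290864089789104128, P(S=-22)=19371509552001953125/170581728179578208256, P(S=-20)=3874301910400390625/21322716022447276032, P(S=-18)=17821788787841796875/85290864089789104128, P(S=-16)=7841587066650390625/42645432044894552064, P(S=-14)=10978221893310546875/85290864089789104128, P(S=-12)=1568317413330078125/21322716022447276032, P(S=-10)=5959606170654296875/170581728179578208256, P(S=-8)=1191921234130859375/85290864089789104128, P(S=-6)=810506439208984375/170581728179578208256, P(S=-4)=14736480712890625/10661358011223638016, P(S=-2)=14736480712890625/42645432044894552064, P(S=0)=1587005615234375/21322716022447276032, P(S=2)=589459228515625/42645432044894552064, P(S=4)=23578369140625/10661358011223638016, P(S=6)=51872412109375/170581728179578208256, P(S=8)=3051318359375/85290864089789104128, P(S=10)=610263671875/170581728179578208256, P(S=12)=6423828125/21322716022447276032, P(S=14)=1798671875/85290864089789104128, P(S=16)=51390625/42645432044894552064, P(S=18)=4671875/85290864089789104128, P(S=20)=40625/21322716022447276032, P(S=22)=8125/170581728179578208256, P(S=24)=65/85290864089789104128, P(S=26)=1/170581728179578208256
E[|S_26|] = Σ_m |m|·P(S_26=m) = 184797696134314362931/10661358011223638016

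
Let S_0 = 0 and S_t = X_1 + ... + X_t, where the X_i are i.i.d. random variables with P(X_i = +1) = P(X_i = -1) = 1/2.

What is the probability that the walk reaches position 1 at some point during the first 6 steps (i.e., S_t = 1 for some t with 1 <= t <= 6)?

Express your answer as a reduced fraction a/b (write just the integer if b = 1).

Answer: 11/16

Derivation:
Count via complement. Let g(t,s) = #length-t paths at position s with S_1..S_t all ≠ 1.
g(t,s) = g(t-1,s-1) + g(t-1,s+1) for s ≠ 1; g(t,1) = 0.
t=0: g(0,0)=1
t=1: g(1,-1)=1
t=2: g(2,-2)=1 g(2,0)=1
t=3: g(3,-3)=1 g(3,-1)=2
t=4: g(4,-4)=1 g(4,-2)=3 g(4,0)=2
t=5: g(5,-5)=1 g(5,-3)=4 g(5,-1)=5
t=6: g(6,-6)=1 g(6,-4)=5 g(6,-2)=9 g(6,0)=5
Paths never hitting 1: Σ_s g(6,s) = 20
Paths hitting 1: 2^6 - 20 = 44
P = 44/64 = 11/16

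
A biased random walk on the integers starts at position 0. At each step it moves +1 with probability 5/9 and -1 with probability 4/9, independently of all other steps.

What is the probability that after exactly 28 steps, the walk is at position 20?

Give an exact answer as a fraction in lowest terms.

To reach position 20 after 28 steps: need 24 steps of +1 and 4 steps of -1.
Number of such sequences: C(28,24) = 20475
Each has probability (5/9)^24 · (4/9)^4 = 15258789062500000000/523347633027360537213511521
P = 20475 · 15258789062500000000/523347633027360537213511521 = 34713745117187500000000/58149737003040059690390169

Answer: 34713745117187500000000/58149737003040059690390169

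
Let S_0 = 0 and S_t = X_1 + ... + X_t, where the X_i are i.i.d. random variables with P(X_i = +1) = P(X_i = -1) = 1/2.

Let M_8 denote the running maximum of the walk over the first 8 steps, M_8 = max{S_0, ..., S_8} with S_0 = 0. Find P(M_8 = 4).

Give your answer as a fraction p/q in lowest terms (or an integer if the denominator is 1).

Answer: 7/64

Derivation:
Let M_8 = max(S_0,...,S_8). Use the reflection principle: for j ≥ 1, #{paths with M_8 ≥ j} = #{S_8 ≥ j} + #{S_8 ≥ j+1}.
By reflection, #{M_8 ≥ 4} = #{S_8 ≥ 4} + #{S_8 ≥ 5} = 37 + 9 = 46.
#{M_8 ≥ 5} = #{S_8 ≥ 5} + #{S_8 ≥ 6} = 9 + 9 = 18.
#{M_8 = 4} = 46 - 18 = 28.
P(M_8 = 4) = 28/256 = 7/64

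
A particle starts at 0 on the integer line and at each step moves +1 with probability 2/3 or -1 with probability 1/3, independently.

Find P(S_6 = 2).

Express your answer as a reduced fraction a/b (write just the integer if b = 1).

Answer: 80/243

Derivation:
To reach position 2 after 6 steps: need 4 steps of +1 and 2 steps of -1.
Number of such sequences: C(6,4) = 15
Each has probability (2/3)^4 · (1/3)^2 = 16/729
P = 15 · 16/729 = 80/243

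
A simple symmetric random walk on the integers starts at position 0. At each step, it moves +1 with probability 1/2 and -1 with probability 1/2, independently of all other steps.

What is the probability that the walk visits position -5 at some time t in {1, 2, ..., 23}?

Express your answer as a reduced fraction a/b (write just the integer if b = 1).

Answer: 1289565/4194304

Derivation:
Count via complement. Let g(t,s) = #length-t paths at position s with S_1..S_t all ≠ -5.
g(t,s) = g(t-1,s-1) + g(t-1,s+1) for s ≠ -5; g(t,-5) = 0.
t=0: g(0,0)=1
t=1: g(1,-1)=1 g(1,1)=1
t=2: g(2,-2)=1 g(2,0)=2 g(2,2)=1
t=3: g(3,-3)=1 g(3,-1)=3 g(3,1)=3 g(3,3)=1
t=4: g(4,-4)=1 g(4,-2)=4 g(4,0)=6 g(4,2)=4 g(4,4)=1
t=5: g(5,-3)=5 g(5,-1)=10 g(5,1)=10 g(5,3)=5 g(5,5)=1
t=6: g(6,-4)=5 g(6,-2)=15 g(6,0)=20 g(6,2)=15 g(6,4)=6 g(6,6)=1
t=7: g(7,-3)=20 g(7,-1)=35 g(7,1)=35 g(7,3)=21 g(7,5)=7 g(7,7)=1
t=8: g(8,-4)=20 g(8,-2)=55 g(8,0)=70 g(8,2)=56 g(8,4)=28 g(8,6)=8 g(8,8)=1
t=9: g(9,-3)=75 g(9,-1)=125 g(9,1)=126 g(9,3)=84 g(9,5)=36 g(9,7)=9 g(9,9)=1
t=10: g(10,-4)=75 g(10,-2)=200 g(10,0)=251 g(10,2)=210 g(10,4)=120 g(10,6)=45 g(10,8)=10 g(10,10)=1
t=11: g(11,-3)=275 g(11,-1)=451 g(11,1)=461 g(11,3)=330 g(11,5)=165 g(11,7)=55 g(11,9)=11 g(11,11)=1
t=12: g(12,-4)=275 g(12,-2)=726 g(12,0)=912 g(12,2)=791 g(12,4)=495 g(12,6)=220 g(12,8)=66 g(12,10)=12 g(12,12)=1
t=13: g(13,-3)=1001 g(13,-1)=1638 g(13,1)=1703 g(13,3)=1286 g(13,5)=715 g(13,7)=286 g(13,9)=78 g(13,11)=13 g(13,13)=1
t=14: g(14,-4)=1001 g(14,-2)=2639 g(14,0)=3341 g(14,2)=2989 g(14,4)=2001 g(14,6)=1001 g(14,8)=364 g(14,10)=91 g(14,12)=14 g(14,14)=1
t=15: g(15,-3)=3640 g(15,-1)=5980 g(15,1)=6330 g(15,3)=4990 g(15,5)=3002 g(15,7)=1365 g(15,9)=455 g(15,11)=105 g(15,13)=15 g(15,15)=1
t=16: g(16,-4)=3640 g(16,-2)=9620 g(16,0)=12310 g(16,2)=11320 g(16,4)=7992 g(16,6)=4367 g(16,8)=1820 g(16,10)=560 g(16,12)=120 g(16,14)=16 g(16,16)=1
t=17: g(17,-3)=13260 g(17,-1)=21930 g(17,1)=23630 g(17,3)=19312 g(17,5)=12359 g(17,7)=6187 g(17,9)=2380 g(17,11)=680 g(17,13)=136 g(17,15)=17 g(17,17)=1
t=18: g(18,-4)=13260 g(18,-2)=35190 g(18,0)=45560 g(18,2)=42942 g(18,4)=31671 g(18,6)=18546 g(18,8)=8567 g(18,10)=3060 g(18,12)=816 g(18,14)=153 g(18,16)=18 g(18,18)=1
t=19: g(19,-3)=48450 g(19,-1)=80750 g(19,1)=88502 g(19,3)=74613 g(19,5)=50217 g(19,7)=27113 g(19,9)=11627 g(19,11)=3876 g(19,13)=969 g(19,15)=171 g(19,17)=19 g(19,19)=1
t=20: g(20,-4)=48450 g(20,-2)=129200 g(20,0)=169252 g(20,2)=163115 g(20,4)=124830 g(20,6)=77330 g(20,8)=38740 g(20,10)=15503 g(20,12)=4845 g(20,14)=1140 g(20,16)=190 g(20,18)=20 g(20,20)=1
t=21: g(21,-3)=177650 g(21,-1)=298452 g(21,1)=332367 g(21,3)=287945 g(21,5)=202160 g(21,7)=116070 g(21,9)=54243 g(21,11)=20348 g(21,13)=5985 g(21,15)=1330 g(21,17)=210 g(21,19)=21 g(21,21)=1
t=22: g(22,-4)=177650 g(22,-2)=476102 g(22,0)=630819 g(22,2)=620312 g(22,4)=490105 g(22,6)=318230 g(22,8)=170313 g(22,10)=74591 g(22,12)=26333 g(22,14)=7315 g(22,16)=1540 g(22,18)=231 g(22,20)=22 g(22,22)=1
t=23: g(23,-3)=653752 g(23,-1)=1106921 g(23,1)=1251131 g(23,3)=1110417 g(23,5)=808335 g(23,7)=488543 g(23,9)=244904 g(23,11)=100924 g(23,13)=33648 g(23,15)=8855 g(23,17)=1771 g(23,19)=253 g(23,21)=23 g(23,23)=1
Paths never hitting -5: Σ_s g(23,s) = 5809478
Paths hitting -5: 2^23 - 5809478 = 2579130
P = 2579130/8388608 = 1289565/4194304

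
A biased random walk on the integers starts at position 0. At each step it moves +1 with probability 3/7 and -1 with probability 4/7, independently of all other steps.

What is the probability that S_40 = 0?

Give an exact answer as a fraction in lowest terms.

Answer: 75495786755410551680752429301760/909543680129861140820205019889143

Derivation:
To be at 0 after 40 steps: need exactly 20 steps of +1 and 20 of -1.
Number of such sequences: C(40,20) = 137846528820
Each has probability (3/7)^20 · (4/7)^20 = 3833759992447475122176/6366805760909027985741435139224001
P = 137846528820 · 3833759992447475122176/6366805760909027985741435139224001 = 75495786755410551680752429301760/909543680129861140820205019889143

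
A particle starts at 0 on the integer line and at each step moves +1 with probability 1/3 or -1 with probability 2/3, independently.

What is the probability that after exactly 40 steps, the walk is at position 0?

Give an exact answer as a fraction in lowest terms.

To be at 0 after 40 steps: need exactly 20 steps of +1 and 20 of -1.
Number of such sequences: C(40,20) = 137846528820
Each has probability (1/3)^20 · (2/3)^20 = 1048576/12157665459056928801
P = 137846528820 · 1048576/12157665459056928801 = 16060284644884480/1350851717672992089

Answer: 16060284644884480/1350851717672992089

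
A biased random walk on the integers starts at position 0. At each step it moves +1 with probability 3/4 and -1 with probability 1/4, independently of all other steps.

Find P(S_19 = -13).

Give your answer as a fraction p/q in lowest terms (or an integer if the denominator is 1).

To reach position -13 after 19 steps: need 3 steps of +1 and 16 steps of -1.
Number of such sequences: C(19,3) = 969
Each has probability (3/4)^3 · (1/4)^16 = 27/274877906944
P = 969 · 27/274877906944 = 26163/274877906944

Answer: 26163/274877906944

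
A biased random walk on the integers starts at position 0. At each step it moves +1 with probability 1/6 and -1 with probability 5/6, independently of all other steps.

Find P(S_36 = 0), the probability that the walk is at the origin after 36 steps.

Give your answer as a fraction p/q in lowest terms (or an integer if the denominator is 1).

To be at 0 after 36 steps: need exactly 18 steps of +1 and 18 of -1.
Number of such sequences: C(36,18) = 9075135300
Each has probability (1/6)^18 · (5/6)^18 = 3814697265625/10314424798490535546171949056
P = 9075135300 · 3814697265625/10314424798490535546171949056 = 2884907817840576171875/859535399874211295514329088

Answer: 2884907817840576171875/859535399874211295514329088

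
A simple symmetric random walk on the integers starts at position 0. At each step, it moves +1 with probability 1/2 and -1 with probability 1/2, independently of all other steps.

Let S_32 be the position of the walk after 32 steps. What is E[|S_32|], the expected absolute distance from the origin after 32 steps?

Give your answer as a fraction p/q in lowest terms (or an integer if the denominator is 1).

Answer: 300540195/67108864

Derivation:
S_32 takes values m ≡ 0 (mod 2) with |m| ≤ 32; P(S_32=m) = C(32,(32+m)/2)/2^32.
Total paths: 2^32 = 4294967296
Distribution: P(S=-32)=1/4294967296, P(S=-30)=32/4294967296, P(S=-28)=496/4294967296, P(S=-26)=4960/4294967296, P(S=-24)=35960/4294967296, P(S=-22)=201376/4294967296, P(S=-20)=906192/4294967296, P(S=-18)=3365856/4294967296, P(S=-16)=10518300/4294967296, P(S=-14)=28048800/4294967296, P(S=-12)=64512240/4294967296, P(S=-10)=129024480/4294967296, P(S=-8)=225792840/4294967296, P(S=-6)=347373600/4294967296, P(S=-4)=471435600/4294967296, P(S=-2)=565722720/4294967296, P(S=0)=601080390/4294967296, P(S=2)=565722720/4294967296, P(S=4)=471435600/4294967296, P(S=6)=347373600/4294967296, P(S=8)=225792840/4294967296, P(S=10)=129024480/4294967296, P(S=12)=64512240/4294967296, P(S=14)=28048800/4294967296, P(S=16)=10518300/4294967296, P(S=18)=3365856/4294967296, P(S=20)=906192/4294967296, P(S=22)=201376/4294967296, P(S=24)=35960/4294967296, P(S=26)=4960/4294967296, P(S=28)=496/4294967296, P(S=30)=32/4294967296, P(S=32)=1/4294967296
E[|S_32|] = Σ_m |m|·P(S_32=m) = 19234572480/4294967296 = 300540195/67108864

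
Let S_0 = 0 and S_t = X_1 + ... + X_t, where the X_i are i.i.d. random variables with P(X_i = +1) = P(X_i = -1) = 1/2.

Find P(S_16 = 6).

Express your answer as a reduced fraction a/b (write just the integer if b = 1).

Answer: 273/4096

Derivation:
To reach position 6 after 16 steps: need 11 steps of +1 and 5 of -1.
Favorable paths: C(16,11) = 4368
Total paths: 2^16 = 65536
P = 4368/65536 = 273/4096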